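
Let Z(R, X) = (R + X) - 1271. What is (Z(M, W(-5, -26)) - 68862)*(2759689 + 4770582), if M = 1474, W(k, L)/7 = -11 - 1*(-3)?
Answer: -517442571765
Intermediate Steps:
W(k, L) = -56 (W(k, L) = 7*(-11 - 1*(-3)) = 7*(-11 + 3) = 7*(-8) = -56)
Z(R, X) = -1271 + R + X
(Z(M, W(-5, -26)) - 68862)*(2759689 + 4770582) = ((-1271 + 1474 - 56) - 68862)*(2759689 + 4770582) = (147 - 68862)*7530271 = -68715*7530271 = -517442571765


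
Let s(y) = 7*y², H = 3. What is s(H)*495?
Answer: 31185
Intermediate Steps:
s(H)*495 = (7*3²)*495 = (7*9)*495 = 63*495 = 31185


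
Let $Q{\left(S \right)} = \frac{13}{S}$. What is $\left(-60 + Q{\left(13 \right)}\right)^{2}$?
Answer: $3481$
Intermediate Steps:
$\left(-60 + Q{\left(13 \right)}\right)^{2} = \left(-60 + \frac{13}{13}\right)^{2} = \left(-60 + 13 \cdot \frac{1}{13}\right)^{2} = \left(-60 + 1\right)^{2} = \left(-59\right)^{2} = 3481$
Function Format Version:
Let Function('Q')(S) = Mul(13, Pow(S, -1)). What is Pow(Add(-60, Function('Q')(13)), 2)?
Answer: 3481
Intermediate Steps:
Pow(Add(-60, Function('Q')(13)), 2) = Pow(Add(-60, Mul(13, Pow(13, -1))), 2) = Pow(Add(-60, Mul(13, Rational(1, 13))), 2) = Pow(Add(-60, 1), 2) = Pow(-59, 2) = 3481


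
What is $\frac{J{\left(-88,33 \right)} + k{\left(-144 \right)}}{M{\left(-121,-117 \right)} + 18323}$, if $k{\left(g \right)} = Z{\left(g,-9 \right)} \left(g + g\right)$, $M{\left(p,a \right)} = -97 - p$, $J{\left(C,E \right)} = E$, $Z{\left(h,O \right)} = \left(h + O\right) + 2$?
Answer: $\frac{43521}{18347} \approx 2.3721$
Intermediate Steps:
$Z{\left(h,O \right)} = 2 + O + h$ ($Z{\left(h,O \right)} = \left(O + h\right) + 2 = 2 + O + h$)
$k{\left(g \right)} = 2 g \left(-7 + g\right)$ ($k{\left(g \right)} = \left(2 - 9 + g\right) \left(g + g\right) = \left(-7 + g\right) 2 g = 2 g \left(-7 + g\right)$)
$\frac{J{\left(-88,33 \right)} + k{\left(-144 \right)}}{M{\left(-121,-117 \right)} + 18323} = \frac{33 + 2 \left(-144\right) \left(-7 - 144\right)}{\left(-97 - -121\right) + 18323} = \frac{33 + 2 \left(-144\right) \left(-151\right)}{\left(-97 + 121\right) + 18323} = \frac{33 + 43488}{24 + 18323} = \frac{43521}{18347}$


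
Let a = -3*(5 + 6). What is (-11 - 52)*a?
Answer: 2079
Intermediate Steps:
a = -33 (a = -3*11 = -33)
(-11 - 52)*a = (-11 - 52)*(-33) = -63*(-33) = 2079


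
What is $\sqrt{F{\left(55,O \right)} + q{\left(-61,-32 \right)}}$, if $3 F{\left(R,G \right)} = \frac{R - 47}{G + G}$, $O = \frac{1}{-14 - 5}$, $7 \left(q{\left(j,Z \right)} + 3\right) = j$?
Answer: $\frac{i \sqrt{16338}}{21} \approx 6.0867 i$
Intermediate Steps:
$q{\left(j,Z \right)} = -3 + \frac{j}{7}$
$O = - \frac{1}{19}$ ($O = \frac{1}{-19} = - \frac{1}{19} \approx -0.052632$)
$F{\left(R,G \right)} = \frac{-47 + R}{6 G}$ ($F{\left(R,G \right)} = \frac{\left(R - 47\right) \frac{1}{G + G}}{3} = \frac{\left(-47 + R\right) \frac{1}{2 G}}{3} = \frac{\frac{1}{2} \frac{1}{G} \left(-47 + R\right)}{3} = \frac{-47 + R}{6 G}$)
$\sqrt{F{\left(55,O \right)} + q{\left(-61,-32 \right)}} = \sqrt{\frac{-47 + 55}{6 \left(- \frac{1}{19}\right)} + \left(-3 + \frac{1}{7} \left(-61\right)\right)} = \sqrt{\frac{1}{6} \left(-19\right) 8 - \frac{82}{7}} = \sqrt{- \frac{76}{3} - \frac{82}{7}} = \sqrt{- \frac{778}{21}} = \frac{i \sqrt{16338}}{21}$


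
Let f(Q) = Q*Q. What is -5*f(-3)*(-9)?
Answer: 405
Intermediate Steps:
f(Q) = Q²
-5*f(-3)*(-9) = -5*(-3)²*(-9) = -5*9*(-9) = -45*(-9) = 405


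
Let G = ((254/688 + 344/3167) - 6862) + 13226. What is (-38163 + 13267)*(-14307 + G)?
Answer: 26928026827928/136181 ≈ 1.9774e+8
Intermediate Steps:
G = 6933767617/1089448 (G = ((254*(1/688) + 344*(1/3167)) - 6862) + 13226 = ((127/344 + 344/3167) - 6862) + 13226 = (520545/1089448 - 6862) + 13226 = -7475271631/1089448 + 13226 = 6933767617/1089448 ≈ 6364.5)
(-38163 + 13267)*(-14307 + G) = (-38163 + 13267)*(-14307 + 6933767617/1089448) = -24896*(-8652964919/1089448) = 26928026827928/136181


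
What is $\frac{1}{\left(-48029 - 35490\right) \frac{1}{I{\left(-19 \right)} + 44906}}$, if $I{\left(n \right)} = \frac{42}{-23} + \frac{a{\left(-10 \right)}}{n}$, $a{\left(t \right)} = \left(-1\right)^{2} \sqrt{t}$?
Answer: $- \frac{1032796}{1920937} + \frac{i \sqrt{10}}{1586861} \approx -0.53765 + 1.9928 \cdot 10^{-6} i$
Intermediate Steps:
$a{\left(t \right)} = \sqrt{t}$ ($a{\left(t \right)} = 1 \sqrt{t} = \sqrt{t}$)
$I{\left(n \right)} = - \frac{42}{23} + \frac{i \sqrt{10}}{n}$ ($I{\left(n \right)} = \frac{42}{-23} + \frac{\sqrt{-10}}{n} = 42 \left(- \frac{1}{23}\right) + \frac{i \sqrt{10}}{n} = - \frac{42}{23} + \frac{i \sqrt{10}}{n}$)
$\frac{1}{\left(-48029 - 35490\right) \frac{1}{I{\left(-19 \right)} + 44906}} = \frac{1}{\left(-48029 - 35490\right) \frac{1}{\left(- \frac{42}{23} + \frac{i \sqrt{10}}{-19}\right) + 44906}} = \frac{1}{\left(-83519\right) \frac{1}{\left(- \frac{42}{23} + i \sqrt{10} \left(- \frac{1}{19}\right)\right) + 44906}} = \frac{1}{\left(-83519\right) \frac{1}{\left(- \frac{42}{23} - \frac{i \sqrt{10}}{19}\right) + 44906}} = \frac{1}{\left(-83519\right) \frac{1}{\frac{1032796}{23} - \frac{i \sqrt{10}}{19}}} = - \frac{1032796}{1920937} + \frac{i \sqrt{10}}{1586861}$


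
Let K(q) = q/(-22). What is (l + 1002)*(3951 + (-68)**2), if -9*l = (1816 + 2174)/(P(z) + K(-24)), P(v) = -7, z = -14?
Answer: 360184300/39 ≈ 9.2355e+6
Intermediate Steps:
K(q) = -q/22 (K(q) = q*(-1/22) = -q/22)
l = 2926/39 (l = -(1816 + 2174)/(9*(-7 - 1/22*(-24))) = -1330/(3*(-7 + 12/11)) = -1330/(3*(-65/11)) = -1330*(-11)/(3*65) = -1/9*(-8778/13) = 2926/39 ≈ 75.026)
(l + 1002)*(3951 + (-68)**2) = (2926/39 + 1002)*(3951 + (-68)**2) = 42004*(3951 + 4624)/39 = (42004/39)*8575 = 360184300/39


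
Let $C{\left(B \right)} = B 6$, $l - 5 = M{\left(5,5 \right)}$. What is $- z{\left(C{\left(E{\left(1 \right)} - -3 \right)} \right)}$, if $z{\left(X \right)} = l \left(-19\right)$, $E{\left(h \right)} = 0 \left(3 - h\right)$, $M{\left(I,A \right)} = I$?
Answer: $190$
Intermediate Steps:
$l = 10$ ($l = 5 + 5 = 10$)
$E{\left(h \right)} = 0$
$C{\left(B \right)} = 6 B$
$z{\left(X \right)} = -190$ ($z{\left(X \right)} = 10 \left(-19\right) = -190$)
$- z{\left(C{\left(E{\left(1 \right)} - -3 \right)} \right)} = \left(-1\right) \left(-190\right) = 190$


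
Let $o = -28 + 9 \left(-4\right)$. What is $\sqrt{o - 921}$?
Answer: $i \sqrt{985} \approx 31.385 i$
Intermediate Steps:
$o = -64$ ($o = -28 - 36 = -64$)
$\sqrt{o - 921} = \sqrt{-64 - 921} = \sqrt{-985} = i \sqrt{985}$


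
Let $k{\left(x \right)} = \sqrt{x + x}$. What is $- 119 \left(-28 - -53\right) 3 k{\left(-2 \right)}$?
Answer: $- 17850 i \approx - 17850.0 i$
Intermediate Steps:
$k{\left(x \right)} = \sqrt{2} \sqrt{x}$ ($k{\left(x \right)} = \sqrt{2 x} = \sqrt{2} \sqrt{x}$)
$- 119 \left(-28 - -53\right) 3 k{\left(-2 \right)} = - 119 \left(-28 - -53\right) 3 \sqrt{2} \sqrt{-2} = - 119 \left(-28 + 53\right) 3 \sqrt{2} i \sqrt{2} = \left(-119\right) 25 \cdot 3 \cdot 2 i = - 2975 \cdot 6 i = - 17850 i$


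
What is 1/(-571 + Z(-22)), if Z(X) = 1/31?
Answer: -31/17700 ≈ -0.0017514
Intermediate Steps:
Z(X) = 1/31
1/(-571 + Z(-22)) = 1/(-571 + 1/31) = 1/(-17700/31) = -31/17700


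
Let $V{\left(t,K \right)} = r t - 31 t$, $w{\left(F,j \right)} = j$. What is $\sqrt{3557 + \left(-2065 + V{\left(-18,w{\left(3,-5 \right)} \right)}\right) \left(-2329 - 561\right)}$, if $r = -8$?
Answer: $\sqrt{3942627} \approx 1985.6$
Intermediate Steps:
$V{\left(t,K \right)} = - 39 t$ ($V{\left(t,K \right)} = - 8 t - 31 t = - 39 t$)
$\sqrt{3557 + \left(-2065 + V{\left(-18,w{\left(3,-5 \right)} \right)}\right) \left(-2329 - 561\right)} = \sqrt{3557 + \left(-2065 - -702\right) \left(-2329 - 561\right)} = \sqrt{3557 + \left(-2065 + 702\right) \left(-2890\right)} = \sqrt{3557 - -3939070} = \sqrt{3557 + 3939070} = \sqrt{3942627}$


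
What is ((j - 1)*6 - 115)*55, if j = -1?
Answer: -6985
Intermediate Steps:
((j - 1)*6 - 115)*55 = ((-1 - 1)*6 - 115)*55 = (-2*6 - 115)*55 = (-12 - 115)*55 = -127*55 = -6985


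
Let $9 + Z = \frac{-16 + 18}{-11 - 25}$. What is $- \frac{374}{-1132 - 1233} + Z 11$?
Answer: $- \frac{384883}{3870} \approx -99.453$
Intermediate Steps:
$Z = - \frac{163}{18}$ ($Z = -9 + \frac{-16 + 18}{-11 - 25} = -9 + \frac{2}{-36} = -9 + 2 \left(- \frac{1}{36}\right) = -9 - \frac{1}{18} = - \frac{163}{18} \approx -9.0556$)
$- \frac{374}{-1132 - 1233} + Z 11 = - \frac{374}{-1132 - 1233} - \frac{1793}{18} = - \frac{374}{-2365} - \frac{1793}{18} = \left(-374\right) \left(- \frac{1}{2365}\right) - \frac{1793}{18} = \frac{34}{215} - \frac{1793}{18} = - \frac{384883}{3870}$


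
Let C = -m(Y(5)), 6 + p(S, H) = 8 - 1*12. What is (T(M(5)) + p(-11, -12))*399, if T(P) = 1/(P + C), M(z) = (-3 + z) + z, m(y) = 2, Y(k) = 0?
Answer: -19551/5 ≈ -3910.2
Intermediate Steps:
p(S, H) = -10 (p(S, H) = -6 + (8 - 1*12) = -6 + (8 - 12) = -6 - 4 = -10)
M(z) = -3 + 2*z
C = -2 (C = -1*2 = -2)
T(P) = 1/(-2 + P) (T(P) = 1/(P - 2) = 1/(-2 + P))
(T(M(5)) + p(-11, -12))*399 = (1/(-2 + (-3 + 2*5)) - 10)*399 = (1/(-2 + (-3 + 10)) - 10)*399 = (1/(-2 + 7) - 10)*399 = (1/5 - 10)*399 = (⅕ - 10)*399 = -49/5*399 = -19551/5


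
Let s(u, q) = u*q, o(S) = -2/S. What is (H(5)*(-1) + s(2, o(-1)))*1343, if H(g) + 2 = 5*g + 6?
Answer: -33575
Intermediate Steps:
s(u, q) = q*u
H(g) = 4 + 5*g (H(g) = -2 + (5*g + 6) = -2 + (6 + 5*g) = 4 + 5*g)
(H(5)*(-1) + s(2, o(-1)))*1343 = ((4 + 5*5)*(-1) - 2/(-1)*2)*1343 = ((4 + 25)*(-1) - 2*(-1)*2)*1343 = (29*(-1) + 2*2)*1343 = (-29 + 4)*1343 = -25*1343 = -33575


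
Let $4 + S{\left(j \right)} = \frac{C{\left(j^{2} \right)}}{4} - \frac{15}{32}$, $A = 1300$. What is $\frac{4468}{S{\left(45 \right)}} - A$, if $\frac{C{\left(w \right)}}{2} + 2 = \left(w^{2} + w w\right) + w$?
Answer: $- \frac{170627749524}{131252225} \approx -1300.0$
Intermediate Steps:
$C{\left(w \right)} = -4 + 2 w + 4 w^{2}$ ($C{\left(w \right)} = -4 + 2 \left(\left(w^{2} + w w\right) + w\right) = -4 + 2 \left(\left(w^{2} + w^{2}\right) + w\right) = -4 + 2 \left(2 w^{2} + w\right) = -4 + 2 \left(w + 2 w^{2}\right) = -4 + \left(2 w + 4 w^{2}\right) = -4 + 2 w + 4 w^{2}$)
$S{\left(j \right)} = - \frac{175}{32} + j^{4} + \frac{j^{2}}{2}$ ($S{\left(j \right)} = -4 + \left(\frac{-4 + 2 j^{2} + 4 \left(j^{2}\right)^{2}}{4} - \frac{15}{32}\right) = -4 + \left(\left(-4 + 2 j^{2} + 4 j^{4}\right) \frac{1}{4} - \frac{15}{32}\right) = -4 - \left(\frac{47}{32} - j^{4} - \frac{j^{2}}{2}\right) = -4 + \left(- \frac{47}{32} + j^{4} + \frac{j^{2}}{2}\right) = - \frac{175}{32} + j^{4} + \frac{j^{2}}{2}$)
$\frac{4468}{S{\left(45 \right)}} - A = \frac{4468}{- \frac{175}{32} + 45^{4} + \frac{45^{2}}{2}} - 1300 = \frac{4468}{- \frac{175}{32} + 4100625 + \frac{1}{2} \cdot 2025} - 1300 = \frac{4468}{- \frac{175}{32} + 4100625 + \frac{2025}{2}} - 1300 = \frac{4468}{\frac{131252225}{32}} - 1300 = 4468 \cdot \frac{32}{131252225} - 1300 = \frac{142976}{131252225} - 1300 = - \frac{170627749524}{131252225}$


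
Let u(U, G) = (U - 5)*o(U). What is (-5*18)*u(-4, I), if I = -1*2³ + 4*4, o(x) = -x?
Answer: 3240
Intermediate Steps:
I = 8 (I = -1*8 + 16 = -8 + 16 = 8)
u(U, G) = -U*(-5 + U) (u(U, G) = (U - 5)*(-U) = (-5 + U)*(-U) = -U*(-5 + U))
(-5*18)*u(-4, I) = (-5*18)*(-4*(5 - 1*(-4))) = -(-360)*(5 + 4) = -(-360)*9 = -90*(-36) = 3240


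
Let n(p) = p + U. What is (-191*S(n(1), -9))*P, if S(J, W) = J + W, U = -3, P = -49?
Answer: -102949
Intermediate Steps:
n(p) = -3 + p (n(p) = p - 3 = -3 + p)
(-191*S(n(1), -9))*P = -191*((-3 + 1) - 9)*(-49) = -191*(-2 - 9)*(-49) = -191*(-11)*(-49) = 2101*(-49) = -102949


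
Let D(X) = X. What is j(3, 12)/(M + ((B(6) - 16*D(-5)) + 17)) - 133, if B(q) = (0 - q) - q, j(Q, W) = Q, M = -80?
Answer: -662/5 ≈ -132.40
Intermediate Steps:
B(q) = -2*q (B(q) = -q - q = -2*q)
j(3, 12)/(M + ((B(6) - 16*D(-5)) + 17)) - 133 = 3/(-80 + ((-2*6 - 16*(-5)) + 17)) - 133 = 3/(-80 + ((-12 + 80) + 17)) - 133 = 3/(-80 + (68 + 17)) - 133 = 3/(-80 + 85) - 133 = 3/5 - 133 = -662/5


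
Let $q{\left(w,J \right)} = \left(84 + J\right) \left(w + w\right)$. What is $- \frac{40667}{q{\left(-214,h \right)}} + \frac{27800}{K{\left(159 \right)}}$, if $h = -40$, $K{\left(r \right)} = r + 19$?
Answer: $\frac{24125833}{152368} \approx 158.34$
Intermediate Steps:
$K{\left(r \right)} = 19 + r$
$q{\left(w,J \right)} = 2 w \left(84 + J\right)$ ($q{\left(w,J \right)} = \left(84 + J\right) 2 w = 2 w \left(84 + J\right)$)
$- \frac{40667}{q{\left(-214,h \right)}} + \frac{27800}{K{\left(159 \right)}} = - \frac{40667}{2 \left(-214\right) \left(84 - 40\right)} + \frac{27800}{19 + 159} = - \frac{40667}{2 \left(-214\right) 44} + \frac{27800}{178} = - \frac{40667}{-18832} + 27800 \cdot \frac{1}{178} = \left(-40667\right) \left(- \frac{1}{18832}\right) + \frac{13900}{89} = \frac{3697}{1712} + \frac{13900}{89} = \frac{24125833}{152368}$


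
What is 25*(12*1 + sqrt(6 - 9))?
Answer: 300 + 25*I*sqrt(3) ≈ 300.0 + 43.301*I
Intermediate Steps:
25*(12*1 + sqrt(6 - 9)) = 25*(12 + sqrt(-3)) = 25*(12 + I*sqrt(3)) = 300 + 25*I*sqrt(3)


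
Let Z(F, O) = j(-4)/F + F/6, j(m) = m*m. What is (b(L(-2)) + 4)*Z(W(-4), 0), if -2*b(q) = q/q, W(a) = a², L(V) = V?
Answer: 77/6 ≈ 12.833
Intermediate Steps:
b(q) = -½ (b(q) = -q/(2*q) = -½*1 = -½)
j(m) = m²
Z(F, O) = 16/F + F/6 (Z(F, O) = (-4)²/F + F/6 = 16/F + F*(⅙) = 16/F + F/6)
(b(L(-2)) + 4)*Z(W(-4), 0) = (-½ + 4)*(16/((-4)²) + (⅙)*(-4)²) = 7*(16/16 + (⅙)*16)/2 = 7*(16*(1/16) + 8/3)/2 = 7*(1 + 8/3)/2 = (7/2)*(11/3) = 77/6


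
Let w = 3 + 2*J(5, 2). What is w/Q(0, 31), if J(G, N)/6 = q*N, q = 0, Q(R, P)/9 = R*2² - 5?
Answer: -1/15 ≈ -0.066667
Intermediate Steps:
Q(R, P) = -45 + 36*R (Q(R, P) = 9*(R*2² - 5) = 9*(R*4 - 5) = 9*(4*R - 5) = 9*(-5 + 4*R) = -45 + 36*R)
J(G, N) = 0 (J(G, N) = 6*(0*N) = 6*0 = 0)
w = 3 (w = 3 + 2*0 = 3 + 0 = 3)
w/Q(0, 31) = 3/(-45 + 36*0) = 3/(-45 + 0) = 3/(-45) = -1/45*3 = -1/15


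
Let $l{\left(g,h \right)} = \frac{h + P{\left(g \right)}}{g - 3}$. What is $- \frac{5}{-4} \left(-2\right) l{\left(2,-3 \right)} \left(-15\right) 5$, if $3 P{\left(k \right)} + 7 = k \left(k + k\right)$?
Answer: $500$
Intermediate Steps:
$P{\left(k \right)} = - \frac{7}{3} + \frac{2 k^{2}}{3}$ ($P{\left(k \right)} = - \frac{7}{3} + \frac{k \left(k + k\right)}{3} = - \frac{7}{3} + \frac{k 2 k}{3} = - \frac{7}{3} + \frac{2 k^{2}}{3}$)
$l{\left(g,h \right)} = \frac{- \frac{7}{3} + h + \frac{2 g^{2}}{3}}{-3 + g}$ ($l{\left(g,h \right)} = \frac{h + \left(- \frac{7}{3} + \frac{2 g^{2}}{3}\right)}{g - 3} = \frac{- \frac{7}{3} + h + \frac{2 g^{2}}{3}}{-3 + g}$)
$- \frac{5}{-4} \left(-2\right) l{\left(2,-3 \right)} \left(-15\right) 5 = - \frac{5}{-4} \left(-2\right) \frac{-7 + 2 \cdot 2^{2} + 3 \left(-3\right)}{3 \left(-3 + 2\right)} \left(-15\right) 5 = \left(-5\right) \left(- \frac{1}{4}\right) \left(-2\right) \frac{-7 + 2 \cdot 4 - 9}{3 \left(-1\right)} \left(-15\right) 5 = \frac{5}{4} \left(-2\right) \frac{1}{3} \left(-1\right) \left(-7 + 8 - 9\right) \left(-15\right) 5 = - \frac{5 \cdot \frac{1}{3} \left(-1\right) \left(-8\right)}{2} \left(-15\right) 5 = \left(- \frac{5}{2}\right) \frac{8}{3} \left(-15\right) 5 = \left(- \frac{20}{3}\right) \left(-15\right) 5 = 100 \cdot 5 = 500$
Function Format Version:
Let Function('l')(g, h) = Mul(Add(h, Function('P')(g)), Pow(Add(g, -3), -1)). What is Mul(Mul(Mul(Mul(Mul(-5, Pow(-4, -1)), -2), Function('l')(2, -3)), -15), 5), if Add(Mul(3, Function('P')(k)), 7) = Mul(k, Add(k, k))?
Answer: 500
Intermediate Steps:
Function('P')(k) = Add(Rational(-7, 3), Mul(Rational(2, 3), Pow(k, 2))) (Function('P')(k) = Add(Rational(-7, 3), Mul(Rational(1, 3), Mul(k, Add(k, k)))) = Add(Rational(-7, 3), Mul(Rational(1, 3), Mul(k, Mul(2, k)))) = Add(Rational(-7, 3), Mul(Rational(1, 3), Mul(2, Pow(k, 2)))) = Add(Rational(-7, 3), Mul(Rational(2, 3), Pow(k, 2))))
Function('l')(g, h) = Mul(Pow(Add(-3, g), -1), Add(Rational(-7, 3), h, Mul(Rational(2, 3), Pow(g, 2)))) (Function('l')(g, h) = Mul(Add(h, Add(Rational(-7, 3), Mul(Rational(2, 3), Pow(g, 2)))), Pow(Add(g, -3), -1)) = Mul(Add(Rational(-7, 3), h, Mul(Rational(2, 3), Pow(g, 2))), Pow(Add(-3, g), -1)) = Mul(Pow(Add(-3, g), -1), Add(Rational(-7, 3), h, Mul(Rational(2, 3), Pow(g, 2)))))
Mul(Mul(Mul(Mul(Mul(-5, Pow(-4, -1)), -2), Function('l')(2, -3)), -15), 5) = Mul(Mul(Mul(Mul(Mul(-5, Pow(-4, -1)), -2), Mul(Rational(1, 3), Pow(Add(-3, 2), -1), Add(-7, Mul(2, Pow(2, 2)), Mul(3, -3)))), -15), 5) = Mul(Mul(Mul(Mul(Mul(-5, Rational(-1, 4)), -2), Mul(Rational(1, 3), Pow(-1, -1), Add(-7, Mul(2, 4), -9))), -15), 5) = Mul(Mul(Mul(Mul(Rational(5, 4), -2), Mul(Rational(1, 3), -1, Add(-7, 8, -9))), -15), 5) = Mul(Mul(Mul(Rational(-5, 2), Mul(Rational(1, 3), -1, -8)), -15), 5) = Mul(Mul(Mul(Rational(-5, 2), Rational(8, 3)), -15), 5) = Mul(Mul(Rational(-20, 3), -15), 5) = Mul(100, 5) = 500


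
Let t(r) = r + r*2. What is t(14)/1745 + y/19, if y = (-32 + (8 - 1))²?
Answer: 1091423/33155 ≈ 32.919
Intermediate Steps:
t(r) = 3*r (t(r) = r + 2*r = 3*r)
y = 625 (y = (-32 + 7)² = (-25)² = 625)
t(14)/1745 + y/19 = (3*14)/1745 + 625/19 = 42*(1/1745) + 625*(1/19) = 42/1745 + 625/19 = 1091423/33155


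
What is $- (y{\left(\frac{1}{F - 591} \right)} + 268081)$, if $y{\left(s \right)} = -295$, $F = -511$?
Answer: $-267786$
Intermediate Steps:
$- (y{\left(\frac{1}{F - 591} \right)} + 268081) = - (-295 + 268081) = \left(-1\right) 267786 = -267786$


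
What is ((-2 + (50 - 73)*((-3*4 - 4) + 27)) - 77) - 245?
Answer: -577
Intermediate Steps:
((-2 + (50 - 73)*((-3*4 - 4) + 27)) - 77) - 245 = ((-2 - 23*((-12 - 4) + 27)) - 77) - 245 = ((-2 - 23*(-16 + 27)) - 77) - 245 = ((-2 - 23*11) - 77) - 245 = ((-2 - 253) - 77) - 245 = (-255 - 77) - 245 = -332 - 245 = -577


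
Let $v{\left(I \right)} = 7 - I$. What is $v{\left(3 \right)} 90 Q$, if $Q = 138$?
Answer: $49680$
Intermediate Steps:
$v{\left(3 \right)} 90 Q = \left(7 - 3\right) 90 \cdot 138 = 4 \cdot 90 \cdot 138 = 360 \cdot 138 = 49680$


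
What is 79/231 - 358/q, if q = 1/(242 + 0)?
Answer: -20012837/231 ≈ -86636.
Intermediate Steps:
q = 1/242 ≈ 0.0041322
79/231 - 358/q = 79/231 - 358/1/242 = 79*(1/231) - 358*242 = 79/231 - 86636 = -20012837/231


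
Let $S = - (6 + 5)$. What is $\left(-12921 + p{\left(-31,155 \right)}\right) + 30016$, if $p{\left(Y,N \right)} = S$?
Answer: $17084$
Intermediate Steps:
$S = -11$ ($S = \left(-1\right) 11 = -11$)
$p{\left(Y,N \right)} = -11$
$\left(-12921 + p{\left(-31,155 \right)}\right) + 30016 = \left(-12921 - 11\right) + 30016 = -12932 + 30016 = 17084$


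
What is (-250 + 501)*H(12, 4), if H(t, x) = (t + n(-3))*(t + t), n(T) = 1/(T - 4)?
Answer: 499992/7 ≈ 71427.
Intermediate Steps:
n(T) = 1/(-4 + T)
H(t, x) = 2*t*(-1/7 + t) (H(t, x) = (t + 1/(-4 - 3))*(t + t) = (t + 1/(-7))*(2*t) = (t - 1/7)*(2*t) = (-1/7 + t)*(2*t) = 2*t*(-1/7 + t))
(-250 + 501)*H(12, 4) = (-250 + 501)*((2/7)*12*(-1 + 7*12)) = 251*((2/7)*12*(-1 + 84)) = 251*((2/7)*12*83) = 251*(1992/7) = 499992/7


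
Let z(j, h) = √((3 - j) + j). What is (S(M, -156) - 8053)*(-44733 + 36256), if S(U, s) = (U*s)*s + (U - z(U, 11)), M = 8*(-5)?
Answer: 8320455241 + 8477*√3 ≈ 8.3205e+9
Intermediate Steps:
M = -40
z(j, h) = √3
S(U, s) = U - √3 + U*s² (S(U, s) = (U*s)*s + (U - √3) = U*s² + (U - √3) = U - √3 + U*s²)
(S(M, -156) - 8053)*(-44733 + 36256) = ((-40 - √3 - 40*(-156)²) - 8053)*(-44733 + 36256) = ((-40 - √3 - 40*24336) - 8053)*(-8477) = ((-40 - √3 - 973440) - 8053)*(-8477) = ((-973480 - √3) - 8053)*(-8477) = (-981533 - √3)*(-8477) = 8320455241 + 8477*√3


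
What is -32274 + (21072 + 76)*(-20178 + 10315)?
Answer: -208614998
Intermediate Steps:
-32274 + (21072 + 76)*(-20178 + 10315) = -32274 + 21148*(-9863) = -32274 - 208582724 = -208614998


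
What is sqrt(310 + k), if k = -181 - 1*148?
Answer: I*sqrt(19) ≈ 4.3589*I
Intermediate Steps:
k = -329 (k = -181 - 148 = -329)
sqrt(310 + k) = sqrt(310 - 329) = sqrt(-19) = I*sqrt(19)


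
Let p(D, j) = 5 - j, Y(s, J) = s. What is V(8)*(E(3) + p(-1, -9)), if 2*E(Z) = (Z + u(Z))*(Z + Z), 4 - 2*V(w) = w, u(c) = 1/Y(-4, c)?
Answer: -89/2 ≈ -44.500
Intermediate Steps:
u(c) = -1/4 (u(c) = 1/(-4) = -1/4)
V(w) = 2 - w/2
E(Z) = Z*(-1/4 + Z) (E(Z) = ((Z - 1/4)*(Z + Z))/2 = ((-1/4 + Z)*(2*Z))/2 = (2*Z*(-1/4 + Z))/2 = Z*(-1/4 + Z))
V(8)*(E(3) + p(-1, -9)) = (2 - 1/2*8)*(3*(-1/4 + 3) + (5 - 1*(-9))) = (2 - 4)*(3*(11/4) + (5 + 9)) = -2*(33/4 + 14) = -2*89/4 = -89/2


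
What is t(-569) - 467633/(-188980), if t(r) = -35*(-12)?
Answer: 79839233/188980 ≈ 422.47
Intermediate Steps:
t(r) = 420
t(-569) - 467633/(-188980) = 420 - 467633/(-188980) = 420 - 467633*(-1)/188980 = 420 - 1*(-467633/188980) = 420 + 467633/188980 = 79839233/188980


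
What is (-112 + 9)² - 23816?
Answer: -13207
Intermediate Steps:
(-112 + 9)² - 23816 = (-103)² - 23816 = 10609 - 23816 = -13207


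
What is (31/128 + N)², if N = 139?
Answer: 317659329/16384 ≈ 19388.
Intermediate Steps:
(31/128 + N)² = (31/128 + 139)² = (17823/128)² = 317659329/16384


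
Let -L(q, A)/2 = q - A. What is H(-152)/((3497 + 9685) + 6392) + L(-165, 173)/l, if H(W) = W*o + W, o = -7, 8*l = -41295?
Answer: -34097576/404154165 ≈ -0.084368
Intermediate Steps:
l = -41295/8 (l = (⅛)*(-41295) = -41295/8 ≈ -5161.9)
L(q, A) = -2*q + 2*A (L(q, A) = -2*(q - A) = -2*q + 2*A)
H(W) = -6*W (H(W) = W*(-7) + W = -7*W + W = -6*W)
H(-152)/((3497 + 9685) + 6392) + L(-165, 173)/l = (-6*(-152))/((3497 + 9685) + 6392) + (-2*(-165) + 2*173)/(-41295/8) = 912/(13182 + 6392) + (330 + 346)*(-8/41295) = 912/19574 + 676*(-8/41295) = 912*(1/19574) - 5408/41295 = 456/9787 - 5408/41295 = -34097576/404154165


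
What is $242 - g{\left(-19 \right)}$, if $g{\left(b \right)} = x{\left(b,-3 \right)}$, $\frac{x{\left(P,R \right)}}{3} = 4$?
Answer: $230$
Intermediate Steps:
$x{\left(P,R \right)} = 12$ ($x{\left(P,R \right)} = 3 \cdot 4 = 12$)
$g{\left(b \right)} = 12$
$242 - g{\left(-19 \right)} = 242 - 12 = 230$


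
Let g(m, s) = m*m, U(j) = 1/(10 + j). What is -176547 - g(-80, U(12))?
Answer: -182947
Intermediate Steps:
g(m, s) = m**2
-176547 - g(-80, U(12)) = -176547 - 1*(-80)**2 = -176547 - 1*6400 = -176547 - 6400 = -182947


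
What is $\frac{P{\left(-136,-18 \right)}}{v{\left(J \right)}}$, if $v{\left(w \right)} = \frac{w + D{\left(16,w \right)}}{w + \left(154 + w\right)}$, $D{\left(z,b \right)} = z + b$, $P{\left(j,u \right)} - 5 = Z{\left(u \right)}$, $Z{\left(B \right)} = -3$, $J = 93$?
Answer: $\frac{340}{101} \approx 3.3663$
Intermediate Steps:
$P{\left(j,u \right)} = 2$ ($P{\left(j,u \right)} = 5 - 3 = 2$)
$D{\left(z,b \right)} = b + z$
$v{\left(w \right)} = \frac{16 + 2 w}{154 + 2 w}$ ($v{\left(w \right)} = \frac{w + \left(w + 16\right)}{w + \left(154 + w\right)} = \frac{w + \left(16 + w\right)}{154 + 2 w} = \frac{16 + 2 w}{154 + 2 w}$)
$\frac{P{\left(-136,-18 \right)}}{v{\left(J \right)}} = \frac{2}{\frac{1}{77 + 93} \left(8 + 93\right)} = \frac{2}{\frac{1}{170} \cdot 101} = \frac{2}{\frac{101}{170}} = 2 \cdot \frac{170}{101} = \frac{340}{101}$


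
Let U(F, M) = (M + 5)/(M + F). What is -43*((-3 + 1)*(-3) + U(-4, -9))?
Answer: -3526/13 ≈ -271.23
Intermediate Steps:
U(F, M) = (5 + M)/(F + M)
-43*((-3 + 1)*(-3) + U(-4, -9)) = -43*((-3 + 1)*(-3) + (5 - 9)/(-4 - 9)) = -43*(-2*(-3) - 4/(-13)) = -43*(6 - 1/13*(-4)) = -43*(6 + 4/13) = -43*82/13 = -3526/13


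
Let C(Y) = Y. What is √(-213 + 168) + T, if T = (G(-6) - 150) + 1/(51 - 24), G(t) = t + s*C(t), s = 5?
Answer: -5021/27 + 3*I*√5 ≈ -185.96 + 6.7082*I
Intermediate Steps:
G(t) = 6*t (G(t) = t + 5*t = 6*t)
T = -5021/27 (T = (6*(-6) - 150) + 1/(51 - 24) = (-36 - 150) + 1/27 = -186 + 1/27 = -5021/27 ≈ -185.96)
√(-213 + 168) + T = √(-213 + 168) - 5021/27 = √(-45) - 5021/27 = 3*I*√5 - 5021/27 = -5021/27 + 3*I*√5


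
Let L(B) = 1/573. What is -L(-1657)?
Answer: -1/573 ≈ -0.0017452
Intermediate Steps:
L(B) = 1/573
-L(-1657) = -1*1/573 = -1/573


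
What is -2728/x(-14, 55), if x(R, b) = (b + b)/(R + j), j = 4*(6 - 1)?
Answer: -744/5 ≈ -148.80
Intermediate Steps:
j = 20 (j = 4*5 = 20)
x(R, b) = 2*b/(20 + R) (x(R, b) = (b + b)/(R + 20) = (2*b)/(20 + R) = 2*b/(20 + R))
-2728/x(-14, 55) = -2728/(2*55/(20 - 14)) = -2728/(2*55/6) = -2728/(2*55*(⅙)) = -2728/55/3 = -2728*3/55 = -744/5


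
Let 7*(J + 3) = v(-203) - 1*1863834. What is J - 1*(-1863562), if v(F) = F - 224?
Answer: 1597236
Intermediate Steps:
v(F) = -224 + F
J = -266326 (J = -3 + ((-224 - 203) - 1*1863834)/7 = -3 + (-427 - 1863834)/7 = -3 + (⅐)*(-1864261) = -3 - 266323 = -266326)
J - 1*(-1863562) = -266326 - 1*(-1863562) = -266326 + 1863562 = 1597236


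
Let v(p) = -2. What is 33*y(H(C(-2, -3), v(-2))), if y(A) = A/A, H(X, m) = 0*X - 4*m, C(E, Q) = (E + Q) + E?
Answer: 33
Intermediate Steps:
C(E, Q) = Q + 2*E
H(X, m) = -4*m (H(X, m) = 0 - 4*m = -4*m)
y(A) = 1
33*y(H(C(-2, -3), v(-2))) = 33*1 = 33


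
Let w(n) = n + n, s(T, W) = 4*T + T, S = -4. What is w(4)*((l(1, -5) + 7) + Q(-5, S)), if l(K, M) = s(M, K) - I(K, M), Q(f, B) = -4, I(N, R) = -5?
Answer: -136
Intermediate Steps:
s(T, W) = 5*T
l(K, M) = 5 + 5*M (l(K, M) = 5*M - 1*(-5) = 5*M + 5 = 5 + 5*M)
w(n) = 2*n
w(4)*((l(1, -5) + 7) + Q(-5, S)) = (2*4)*(((5 + 5*(-5)) + 7) - 4) = 8*(((5 - 25) + 7) - 4) = 8*((-20 + 7) - 4) = 8*(-13 - 4) = 8*(-17) = -136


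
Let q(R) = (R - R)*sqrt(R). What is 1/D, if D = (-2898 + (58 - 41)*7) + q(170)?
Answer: -1/2779 ≈ -0.00035984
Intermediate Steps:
q(R) = 0 (q(R) = 0*sqrt(R) = 0)
D = -2779 (D = (-2898 + (58 - 41)*7) + 0 = (-2898 + 17*7) + 0 = (-2898 + 119) + 0 = -2779 + 0 = -2779)
1/D = 1/(-2779) = -1/2779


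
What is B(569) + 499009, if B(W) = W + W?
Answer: 500147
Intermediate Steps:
B(W) = 2*W
B(569) + 499009 = 2*569 + 499009 = 1138 + 499009 = 500147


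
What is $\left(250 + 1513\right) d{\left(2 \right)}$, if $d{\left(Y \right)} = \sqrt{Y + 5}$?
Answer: $1763 \sqrt{7} \approx 4664.5$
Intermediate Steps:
$d{\left(Y \right)} = \sqrt{5 + Y}$
$\left(250 + 1513\right) d{\left(2 \right)} = \left(250 + 1513\right) \sqrt{5 + 2} = 1763 \sqrt{7}$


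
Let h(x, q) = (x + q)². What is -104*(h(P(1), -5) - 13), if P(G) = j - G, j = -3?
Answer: -7072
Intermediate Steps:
P(G) = -3 - G
h(x, q) = (q + x)²
-104*(h(P(1), -5) - 13) = -104*((-5 + (-3 - 1*1))² - 13) = -104*((-5 + (-3 - 1))² - 13) = -104*((-5 - 4)² - 13) = -104*((-9)² - 13) = -104*(81 - 13) = -104*68 = -7072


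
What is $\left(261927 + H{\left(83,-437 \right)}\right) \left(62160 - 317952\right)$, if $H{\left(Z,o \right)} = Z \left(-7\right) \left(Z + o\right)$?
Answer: $-119608594992$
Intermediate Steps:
$H{\left(Z,o \right)} = - 7 Z \left(Z + o\right)$
$\left(261927 + H{\left(83,-437 \right)}\right) \left(62160 - 317952\right) = \left(261927 - 581 \left(83 - 437\right)\right) \left(62160 - 317952\right) = \left(261927 - 581 \left(-354\right)\right) \left(-255792\right) = \left(261927 + 205674\right) \left(-255792\right) = 467601 \left(-255792\right) = -119608594992$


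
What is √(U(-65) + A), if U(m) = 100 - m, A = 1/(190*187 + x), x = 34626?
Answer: √203026921399/35078 ≈ 12.845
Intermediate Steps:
A = 1/70156 (A = 1/(190*187 + 34626) = 1/(35530 + 34626) = 1/70156 ≈ 1.4254e-5)
√(U(-65) + A) = √((100 - 1*(-65)) + 1/70156) = √((100 + 65) + 1/70156) = √(165 + 1/70156) = √(11575741/70156) = √203026921399/35078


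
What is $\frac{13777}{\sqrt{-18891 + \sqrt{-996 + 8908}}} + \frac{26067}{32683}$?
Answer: $\frac{26067}{32683} - \frac{13777 i}{\sqrt{18891 - 2 \sqrt{1978}}} \approx 0.79757 - 100.47 i$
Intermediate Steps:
$\frac{13777}{\sqrt{-18891 + \sqrt{-996 + 8908}}} + \frac{26067}{32683} = \frac{13777}{\sqrt{-18891 + \sqrt{7912}}} + 26067 \cdot \frac{1}{32683} = \frac{13777}{\sqrt{-18891 + 2 \sqrt{1978}}} + \frac{26067}{32683} = \frac{26067}{32683} + \frac{13777}{\sqrt{-18891 + 2 \sqrt{1978}}}$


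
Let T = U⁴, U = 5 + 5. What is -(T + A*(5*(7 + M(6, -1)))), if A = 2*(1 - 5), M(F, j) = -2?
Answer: -9800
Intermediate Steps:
U = 10
A = -8 (A = 2*(-4) = -8)
T = 10000 (T = 10⁴ = 10000)
-(T + A*(5*(7 + M(6, -1)))) = -(10000 - 40*(7 - 2)) = -(10000 - 40*5) = -(10000 - 8*25) = -(10000 - 200) = -1*9800 = -9800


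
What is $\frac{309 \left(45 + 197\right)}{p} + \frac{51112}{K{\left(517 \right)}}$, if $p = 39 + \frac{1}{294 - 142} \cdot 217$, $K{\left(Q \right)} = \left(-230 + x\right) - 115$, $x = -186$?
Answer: $\frac{5721398696}{3262995} \approx 1753.4$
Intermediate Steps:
$K{\left(Q \right)} = -531$ ($K{\left(Q \right)} = \left(-230 - 186\right) - 115 = -416 - 115 = -531$)
$p = \frac{6145}{152}$ ($p = 39 + \frac{1}{152} \cdot 217 = 39 + \frac{217}{152} = \frac{6145}{152} \approx 40.428$)
$\frac{309 \left(45 + 197\right)}{p} + \frac{51112}{K{\left(517 \right)}} = \frac{309 \left(45 + 197\right)}{\frac{6145}{152}} + \frac{51112}{-531} = 309 \cdot 242 \cdot \frac{152}{6145} + 51112 \left(- \frac{1}{531}\right) = 74778 \cdot \frac{152}{6145} - \frac{51112}{531} = \frac{11366256}{6145} - \frac{51112}{531} = \frac{5721398696}{3262995}$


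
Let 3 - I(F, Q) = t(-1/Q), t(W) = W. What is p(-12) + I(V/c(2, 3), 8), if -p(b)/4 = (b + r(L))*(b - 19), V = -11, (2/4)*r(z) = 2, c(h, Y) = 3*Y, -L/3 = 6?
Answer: -7911/8 ≈ -988.88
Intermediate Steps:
L = -18 (L = -3*6 = -18)
r(z) = 4 (r(z) = 2*2 = 4)
I(F, Q) = 3 + 1/Q (I(F, Q) = 3 - (-1)/Q = 3 + 1/Q)
p(b) = -4*(-19 + b)*(4 + b) (p(b) = -4*(b + 4)*(b - 19) = -4*(4 + b)*(-19 + b) = -4*(-19 + b)*(4 + b))
p(-12) + I(V/c(2, 3), 8) = (304 - 4*(-12)² + 60*(-12)) + (3 + 1/8) = (304 - 4*144 - 720) + (3 + ⅛) = (304 - 576 - 720) + 25/8 = -992 + 25/8 = -7911/8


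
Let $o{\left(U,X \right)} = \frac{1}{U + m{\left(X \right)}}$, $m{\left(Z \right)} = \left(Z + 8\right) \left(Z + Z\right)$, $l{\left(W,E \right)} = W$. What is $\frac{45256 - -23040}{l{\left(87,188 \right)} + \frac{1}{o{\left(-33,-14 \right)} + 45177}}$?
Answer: $\frac{416530201216}{530604087} \approx 785.01$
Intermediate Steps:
$m{\left(Z \right)} = 2 Z \left(8 + Z\right)$ ($m{\left(Z \right)} = \left(8 + Z\right) 2 Z = 2 Z \left(8 + Z\right)$)
$o{\left(U,X \right)} = \frac{1}{U + 2 X \left(8 + X\right)}$
$\frac{45256 - -23040}{l{\left(87,188 \right)} + \frac{1}{o{\left(-33,-14 \right)} + 45177}} = \frac{45256 - -23040}{87 + \frac{1}{\frac{1}{-33 + 2 \left(-14\right) \left(8 - 14\right)} + 45177}} = \frac{45256 + 23040}{87 + \frac{1}{\frac{1}{-33 + 2 \left(-14\right) \left(-6\right)} + 45177}} = \frac{68296}{87 + \frac{1}{\frac{1}{-33 + 168} + 45177}} = \frac{68296}{87 + \frac{1}{\frac{1}{135} + 45177}} = \frac{68296}{87 + \frac{1}{\frac{6098896}{135}}} = \frac{68296}{87 + \frac{135}{6098896}} = \frac{68296}{\frac{530604087}{6098896}} = 68296 \cdot \frac{6098896}{530604087} = \frac{416530201216}{530604087}$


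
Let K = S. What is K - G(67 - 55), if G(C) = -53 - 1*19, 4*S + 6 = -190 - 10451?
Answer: -10359/4 ≈ -2589.8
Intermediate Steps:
S = -10647/4 (S = -3/2 + (-190 - 10451)/4 = -3/2 + (¼)*(-10641) = -3/2 - 10641/4 = -10647/4 ≈ -2661.8)
G(C) = -72 (G(C) = -53 - 19 = -72)
K = -10647/4 ≈ -2661.8
K - G(67 - 55) = -10647/4 - 1*(-72) = -10647/4 + 72 = -10359/4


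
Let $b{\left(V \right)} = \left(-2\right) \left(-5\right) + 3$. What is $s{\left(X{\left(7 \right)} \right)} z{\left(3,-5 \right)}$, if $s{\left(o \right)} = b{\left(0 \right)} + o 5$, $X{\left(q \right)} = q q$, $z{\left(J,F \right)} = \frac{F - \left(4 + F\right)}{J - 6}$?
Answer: $344$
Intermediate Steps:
$z{\left(J,F \right)} = - \frac{4}{-6 + J}$
$b{\left(V \right)} = 13$ ($b{\left(V \right)} = 10 + 3 = 13$)
$X{\left(q \right)} = q^{2}$
$s{\left(o \right)} = 13 + 5 o$ ($s{\left(o \right)} = 13 + o 5 = 13 + 5 o$)
$s{\left(X{\left(7 \right)} \right)} z{\left(3,-5 \right)} = \left(13 + 5 \cdot 7^{2}\right) \left(- \frac{4}{-6 + 3}\right) = \left(13 + 5 \cdot 49\right) \left(- \frac{4}{-3}\right) = \left(13 + 245\right) \left(\left(-4\right) \left(- \frac{1}{3}\right)\right) = 258 \cdot \frac{4}{3} = 344$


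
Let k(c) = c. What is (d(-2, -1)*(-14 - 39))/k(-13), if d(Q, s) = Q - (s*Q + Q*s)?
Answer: -318/13 ≈ -24.462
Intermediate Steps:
d(Q, s) = Q - 2*Q*s (d(Q, s) = Q - (Q*s + Q*s) = Q - 2*Q*s)
(d(-2, -1)*(-14 - 39))/k(-13) = ((-2*(1 - 2*(-1)))*(-14 - 39))/(-13) = (-2*(1 + 2)*(-53))*(-1/13) = (-2*3*(-53))*(-1/13) = -6*(-53)*(-1/13) = 318*(-1/13) = -318/13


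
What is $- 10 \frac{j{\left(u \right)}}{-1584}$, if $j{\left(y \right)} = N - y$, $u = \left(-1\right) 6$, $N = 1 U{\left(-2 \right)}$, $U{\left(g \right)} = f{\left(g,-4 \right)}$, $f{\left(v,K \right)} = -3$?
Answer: $\frac{5}{264} \approx 0.018939$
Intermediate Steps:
$U{\left(g \right)} = -3$
$N = -3$ ($N = 1 \left(-3\right) = -3$)
$u = -6$
$j{\left(y \right)} = -3 - y$
$- 10 \frac{j{\left(u \right)}}{-1584} = - 10 \frac{-3 - -6}{-1584} = - 10 \left(-3 + 6\right) \left(- \frac{1}{1584}\right) = - 10 \cdot 3 \left(- \frac{1}{1584}\right) = \left(-10\right) \left(- \frac{1}{528}\right) = \frac{5}{264}$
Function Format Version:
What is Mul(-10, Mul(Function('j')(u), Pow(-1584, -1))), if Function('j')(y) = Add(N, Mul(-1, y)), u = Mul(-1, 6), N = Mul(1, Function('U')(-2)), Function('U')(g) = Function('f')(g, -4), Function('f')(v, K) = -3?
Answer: Rational(5, 264) ≈ 0.018939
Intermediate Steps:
Function('U')(g) = -3
N = -3 (N = Mul(1, -3) = -3)
u = -6
Function('j')(y) = Add(-3, Mul(-1, y))
Mul(-10, Mul(Function('j')(u), Pow(-1584, -1))) = Mul(-10, Mul(Add(-3, Mul(-1, -6)), Pow(-1584, -1))) = Mul(-10, Mul(Add(-3, 6), Rational(-1, 1584))) = Mul(-10, Mul(3, Rational(-1, 1584))) = Mul(-10, Rational(-1, 528)) = Rational(5, 264)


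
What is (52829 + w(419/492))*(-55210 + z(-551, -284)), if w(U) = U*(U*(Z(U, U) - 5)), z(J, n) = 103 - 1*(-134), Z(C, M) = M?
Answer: -345853680750485123/119095488 ≈ -2.9040e+9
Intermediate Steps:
z(J, n) = 237 (z(J, n) = 103 + 134 = 237)
w(U) = U²*(-5 + U) (w(U) = U*(U*(U - 5)) = U*(U*(-5 + U)) = U²*(-5 + U))
(52829 + w(419/492))*(-55210 + z(-551, -284)) = (52829 + (419/492)²*(-5 + 419/492))*(-55210 + 237) = (52829 + (419*(1/492))²*(-5 + 419*(1/492)))*(-54973) = (52829 + (419/492)²*(-5 + 419/492))*(-54973) = (52829 + (175561/242064)*(-2041/492))*(-54973) = (52829 - 358320001/119095488)*(-54973) = (6291337215551/119095488)*(-54973) = -345853680750485123/119095488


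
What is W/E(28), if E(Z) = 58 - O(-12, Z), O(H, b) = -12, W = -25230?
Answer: -2523/7 ≈ -360.43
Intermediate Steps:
E(Z) = 70 (E(Z) = 58 - 1*(-12) = 58 + 12 = 70)
W/E(28) = -25230/70 = -25230*1/70 = -2523/7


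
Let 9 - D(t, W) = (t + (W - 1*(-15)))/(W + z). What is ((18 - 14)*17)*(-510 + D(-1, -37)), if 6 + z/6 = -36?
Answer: -579248/17 ≈ -34073.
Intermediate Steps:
z = -252 (z = -36 + 6*(-36) = -36 - 216 = -252)
D(t, W) = 9 - (15 + W + t)/(-252 + W) (D(t, W) = 9 - (t + (W - 1*(-15)))/(W - 252) = 9 - (t + (W + 15))/(-252 + W) = 9 - (t + (15 + W))/(-252 + W) = 9 - (15 + W + t)/(-252 + W))
((18 - 14)*17)*(-510 + D(-1, -37)) = ((18 - 14)*17)*(-510 + (-2283 - 1*(-1) + 8*(-37))/(-252 - 37)) = (4*17)*(-510 + (-2283 + 1 - 296)/(-289)) = 68*(-510 - 1/289*(-2578)) = 68*(-510 + 2578/289) = 68*(-144812/289) = -579248/17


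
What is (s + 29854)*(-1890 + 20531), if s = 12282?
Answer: 785457176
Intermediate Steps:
(s + 29854)*(-1890 + 20531) = (12282 + 29854)*(-1890 + 20531) = 42136*18641 = 785457176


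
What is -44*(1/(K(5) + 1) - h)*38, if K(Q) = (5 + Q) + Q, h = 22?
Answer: 73359/2 ≈ 36680.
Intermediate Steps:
K(Q) = 5 + 2*Q
-44*(1/(K(5) + 1) - h)*38 = -44*(1/((5 + 2*5) + 1) - 1*22)*38 = -44*(1/((5 + 10) + 1) - 22)*38 = -44*(1/(15 + 1) - 22)*38 = -44*(1/16 - 22)*38 = -44*(-351/16)*38 = (3861/4)*38 = 73359/2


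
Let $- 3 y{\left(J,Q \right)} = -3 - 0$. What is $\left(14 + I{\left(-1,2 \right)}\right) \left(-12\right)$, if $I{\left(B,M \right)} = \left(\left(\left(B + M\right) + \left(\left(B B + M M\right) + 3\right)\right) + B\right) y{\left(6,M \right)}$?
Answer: $-264$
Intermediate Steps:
$y{\left(J,Q \right)} = 1$ ($y{\left(J,Q \right)} = - \frac{-3 - 0}{3} = - \frac{-3 + 0}{3} = \left(- \frac{1}{3}\right) \left(-3\right) = 1$)
$I{\left(B,M \right)} = 3 + M + B^{2} + M^{2} + 2 B$ ($I{\left(B,M \right)} = \left(\left(\left(B + M\right) + \left(\left(B B + M M\right) + 3\right)\right) + B\right) 1 = \left(\left(\left(B + M\right) + \left(\left(B^{2} + M^{2}\right) + 3\right)\right) + B\right) 1 = \left(\left(\left(B + M\right) + \left(3 + B^{2} + M^{2}\right)\right) + B\right) 1 = \left(\left(3 + B + M + B^{2} + M^{2}\right) + B\right) 1 = \left(3 + M + B^{2} + M^{2} + 2 B\right) 1 = 3 + M + B^{2} + M^{2} + 2 B$)
$\left(14 + I{\left(-1,2 \right)}\right) \left(-12\right) = \left(14 + \left(3 + 2 + \left(-1\right)^{2} + 2^{2} + 2 \left(-1\right)\right)\right) \left(-12\right) = \left(14 + \left(3 + 2 + 1 + 4 - 2\right)\right) \left(-12\right) = \left(14 + 8\right) \left(-12\right) = 22 \left(-12\right) = -264$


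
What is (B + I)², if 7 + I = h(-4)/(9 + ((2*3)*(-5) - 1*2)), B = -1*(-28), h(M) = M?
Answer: 237169/529 ≈ 448.33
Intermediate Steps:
B = 28
I = -157/23 (I = -7 - 4/(9 + ((2*3)*(-5) - 1*2)) = -7 - 4/(9 + (6*(-5) - 2)) = -7 - 4/(9 + (-30 - 2)) = -7 - 4/(9 - 32) = -7 - 4/(-23) = -7 - 4*(-1/23) = -7 + 4/23 = -157/23 ≈ -6.8261)
(B + I)² = (28 - 157/23)² = (487/23)² = 237169/529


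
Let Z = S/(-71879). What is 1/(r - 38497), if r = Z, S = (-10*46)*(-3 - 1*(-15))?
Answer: -71879/2767120343 ≈ -2.5976e-5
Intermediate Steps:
S = -5520 (S = -460*(-3 + 15) = -460*12 = -5520)
Z = 5520/71879 (Z = -5520/(-71879) = -5520*(-1/71879) = 5520/71879 ≈ 0.076796)
r = 5520/71879 ≈ 0.076796
1/(r - 38497) = 1/(5520/71879 - 38497) = 1/(-2767120343/71879) = -71879/2767120343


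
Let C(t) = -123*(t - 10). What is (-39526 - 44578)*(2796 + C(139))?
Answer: 1099323384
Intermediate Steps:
C(t) = 1230 - 123*t (C(t) = -123*(-10 + t) = 1230 - 123*t)
(-39526 - 44578)*(2796 + C(139)) = (-39526 - 44578)*(2796 + (1230 - 123*139)) = -84104*(2796 + (1230 - 17097)) = -84104*(2796 - 15867) = -84104*(-13071) = 1099323384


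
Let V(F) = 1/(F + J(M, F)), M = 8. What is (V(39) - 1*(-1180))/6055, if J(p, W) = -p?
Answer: 36581/187705 ≈ 0.19489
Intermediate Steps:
V(F) = 1/(-8 + F) (V(F) = 1/(F - 1*8) = 1/(F - 8) = 1/(-8 + F))
(V(39) - 1*(-1180))/6055 = (1/(-8 + 39) - 1*(-1180))/6055 = (1/31 + 1180)*(1/6055) = (36581/31)*(1/6055) = 36581/187705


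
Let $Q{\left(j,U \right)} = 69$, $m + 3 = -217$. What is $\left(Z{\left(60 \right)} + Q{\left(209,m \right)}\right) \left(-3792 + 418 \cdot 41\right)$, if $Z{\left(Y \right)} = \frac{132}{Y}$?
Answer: $\frac{4751176}{5} \approx 9.5024 \cdot 10^{5}$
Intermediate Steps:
$m = -220$ ($m = -3 - 217 = -220$)
$\left(Z{\left(60 \right)} + Q{\left(209,m \right)}\right) \left(-3792 + 418 \cdot 41\right) = \left(\frac{132}{60} + 69\right) \left(-3792 + 418 \cdot 41\right) = \left(132 \cdot \frac{1}{60} + 69\right) \left(-3792 + 17138\right) = \left(\frac{11}{5} + 69\right) 13346 = \frac{356}{5} \cdot 13346 = \frac{4751176}{5}$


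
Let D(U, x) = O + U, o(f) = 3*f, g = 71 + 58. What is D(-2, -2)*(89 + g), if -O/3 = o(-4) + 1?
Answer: 6758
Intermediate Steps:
g = 129
O = 33 (O = -3*(3*(-4) + 1) = -3*(-12 + 1) = -3*(-11) = 33)
D(U, x) = 33 + U
D(-2, -2)*(89 + g) = (33 - 2)*(89 + 129) = 31*218 = 6758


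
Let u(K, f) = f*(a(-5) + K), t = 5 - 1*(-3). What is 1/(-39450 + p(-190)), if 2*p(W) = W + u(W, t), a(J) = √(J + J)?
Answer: -8061/324898637 - 4*I*√10/1624493185 ≈ -2.4811e-5 - 7.7865e-9*I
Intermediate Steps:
t = 8 (t = 5 + 3 = 8)
a(J) = √2*√J (a(J) = √(2*J) = √2*√J)
u(K, f) = f*(K + I*√10) (u(K, f) = f*(√2*√(-5) + K) = f*(√2*(I*√5) + K) = f*(I*√10 + K) = f*(K + I*√10))
p(W) = 9*W/2 + 4*I*√10 (p(W) = (W + 8*(W + I*√10))/2 = (W + (8*W + 8*I*√10))/2 = (9*W + 8*I*√10)/2 = 9*W/2 + 4*I*√10)
1/(-39450 + p(-190)) = 1/(-39450 + ((9/2)*(-190) + 4*I*√10)) = 1/(-39450 + (-855 + 4*I*√10)) = 1/(-40305 + 4*I*√10)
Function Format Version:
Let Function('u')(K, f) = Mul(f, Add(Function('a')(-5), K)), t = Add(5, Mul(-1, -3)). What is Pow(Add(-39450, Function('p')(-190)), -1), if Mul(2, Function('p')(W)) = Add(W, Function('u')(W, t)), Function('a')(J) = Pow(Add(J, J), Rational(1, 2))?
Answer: Add(Rational(-8061, 324898637), Mul(Rational(-4, 1624493185), I, Pow(10, Rational(1, 2)))) ≈ Add(-2.4811e-5, Mul(-7.7865e-9, I))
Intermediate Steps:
t = 8 (t = Add(5, 3) = 8)
Function('a')(J) = Mul(Pow(2, Rational(1, 2)), Pow(J, Rational(1, 2))) (Function('a')(J) = Pow(Mul(2, J), Rational(1, 2)) = Mul(Pow(2, Rational(1, 2)), Pow(J, Rational(1, 2))))
Function('u')(K, f) = Mul(f, Add(K, Mul(I, Pow(10, Rational(1, 2))))) (Function('u')(K, f) = Mul(f, Add(Mul(Pow(2, Rational(1, 2)), Pow(-5, Rational(1, 2))), K)) = Mul(f, Add(Mul(Pow(2, Rational(1, 2)), Mul(I, Pow(5, Rational(1, 2)))), K)) = Mul(f, Add(Mul(I, Pow(10, Rational(1, 2))), K)) = Mul(f, Add(K, Mul(I, Pow(10, Rational(1, 2))))))
Function('p')(W) = Add(Mul(Rational(9, 2), W), Mul(4, I, Pow(10, Rational(1, 2)))) (Function('p')(W) = Mul(Rational(1, 2), Add(W, Mul(8, Add(W, Mul(I, Pow(10, Rational(1, 2))))))) = Mul(Rational(1, 2), Add(W, Add(Mul(8, W), Mul(8, I, Pow(10, Rational(1, 2)))))) = Mul(Rational(1, 2), Add(Mul(9, W), Mul(8, I, Pow(10, Rational(1, 2))))) = Add(Mul(Rational(9, 2), W), Mul(4, I, Pow(10, Rational(1, 2)))))
Pow(Add(-39450, Function('p')(-190)), -1) = Pow(Add(-39450, Add(Mul(Rational(9, 2), -190), Mul(4, I, Pow(10, Rational(1, 2))))), -1) = Pow(Add(-39450, Add(-855, Mul(4, I, Pow(10, Rational(1, 2))))), -1) = Pow(Add(-40305, Mul(4, I, Pow(10, Rational(1, 2)))), -1)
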